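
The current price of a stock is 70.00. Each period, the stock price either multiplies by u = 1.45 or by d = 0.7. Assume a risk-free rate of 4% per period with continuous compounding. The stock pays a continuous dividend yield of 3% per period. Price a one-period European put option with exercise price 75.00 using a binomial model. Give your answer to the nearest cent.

14.65

Per-period risk-free factor R = e^0.04 = 1.0408; dividend-adjusted growth = e^(0.04−0.03) = 1.0101.
Risk-neutral probability p = (1.0101 − 0.7)/(1.45 − 0.7) = 0.3101/0.7500 = 0.4134
Terminal stock prices: S_u = 101.5, S_d = 49
Terminal payoffs (K − S): max(-26.5, 0) = 0, max(26, 0) = 26
Node 0 (S = 70): V_0 = e^(−0.04)·[0.4134·0.0000 + 0.5866·26.0000] = 14.6536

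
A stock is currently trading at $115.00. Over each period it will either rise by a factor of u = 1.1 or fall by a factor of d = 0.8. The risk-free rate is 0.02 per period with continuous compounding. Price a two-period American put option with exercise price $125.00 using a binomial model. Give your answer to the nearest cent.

Risk-neutral probability p = (e^0.02 − 0.8)/(1.1 − 0.8) = 0.2202/0.3000 = 0.7340
Terminal stock prices: S_uu = 139.2, S_ud = 101.2, S_dd = 73.6
Terminal payoffs (K − S): max(-14.15, 0) = 0, max(23.8, 0) = 23.8, max(51.4, 0) = 51.4
Node u (S = 126.5): continuation = e^(−0.02)·[0.7340·0.0000 + 0.2660·23.8000] = 6.2053; exercise value = 0.0000 ≤ continuation, so V_u = 6.2053
Node d (S = 92): continuation = e^(−0.02)·[0.7340·23.8000 + 0.2660·51.4000] = 30.5248; exercise value = 33.0000 > continuation, so V_d = 33.0000 (exercise)
Node 0 (S = 115): continuation = e^(−0.02)·[0.7340·6.2053 + 0.2660·33.0000] = 13.0686; exercise value = 10.0000 ≤ continuation, so V_0 = 13.0686

$13.07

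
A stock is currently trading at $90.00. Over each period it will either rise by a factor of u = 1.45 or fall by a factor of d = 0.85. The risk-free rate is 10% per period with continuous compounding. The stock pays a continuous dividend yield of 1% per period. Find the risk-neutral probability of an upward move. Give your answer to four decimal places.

Per-period risk-free factor R = e^0.1 = 1.1052; dividend-adjusted growth = e^(0.1−0.01) = 1.0942.
Risk-neutral probability p = (1.0942 − 0.85)/(1.45 − 0.85) = 0.2442/0.6000 = 0.4070

p = 0.4070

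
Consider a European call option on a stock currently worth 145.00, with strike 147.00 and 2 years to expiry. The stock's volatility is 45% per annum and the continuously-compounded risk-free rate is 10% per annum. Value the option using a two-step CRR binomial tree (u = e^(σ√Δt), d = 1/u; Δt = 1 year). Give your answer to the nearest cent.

CRR parameters: u = e^(σ√Δt) = e^(0.45·√1) = 1.5683, d = 1/u = 0.6376
Per-period rate: rΔt = 0.1·1 = 0.1, so R = e^0.1 = 1.1052
Risk-neutral probability p = (e^0.1 − 0.6376)/(1.5683 − 0.6376) = 0.4675/0.9307 = 0.5024
Terminal stock prices: S_uu = 356.6, S_ud = 145, S_dd = 58.95
Terminal payoffs (S − K): max(209.6, 0) = 209.6, max(-2, 0) = 0, max(-88.05, 0) = 0
Node u (S = 227.4): V_u = e^(−0.1)·[0.5024·209.6425 + 0.4976·0.0000] = 95.2947
Node d (S = 92.46): V_d = e^(−0.1)·[0.5024·0.0000 + 0.4976·0.0000] = 0.0000
Node 0 (S = 145): V_0 = e^(−0.1)·[0.5024·95.2947 + 0.4976·0.0000] = 43.3170

43.32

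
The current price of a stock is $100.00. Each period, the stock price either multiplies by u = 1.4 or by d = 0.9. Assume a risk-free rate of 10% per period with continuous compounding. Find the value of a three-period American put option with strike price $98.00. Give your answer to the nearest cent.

$4.84

Risk-neutral probability p = (e^0.1 − 0.9)/(1.4 − 0.9) = 0.2052/0.5000 = 0.4103
Terminal stock prices: S_uuu = 274.4, S_uud = 176.4, S_udd = 113.4, S_ddd = 72.9
Terminal payoffs (K − S): max(-176.4, 0) = 0, max(-78.4, 0) = 0, max(-15.4, 0) = 0, max(25.1, 0) = 25.1
Node uu (S = 196): continuation = e^(−0.1)·[0.4103·0.0000 + 0.5897·0.0000] = 0.0000; exercise value = 0.0000 ≤ continuation, so V_uu = 0.0000
Node ud (S = 126): continuation = e^(−0.1)·[0.4103·0.0000 + 0.5897·0.0000] = 0.0000; exercise value = 0.0000 ≤ continuation, so V_ud = 0.0000
Node dd (S = 81): continuation = e^(−0.1)·[0.4103·0.0000 + 0.5897·25.1000] = 13.3920; exercise value = 17.0000 > continuation, so V_dd = 17.0000 (exercise)
Node u (S = 140): continuation = e^(−0.1)·[0.4103·0.0000 + 0.5897·0.0000] = 0.0000; exercise value = 0.0000 ≤ continuation, so V_u = 0.0000
Node d (S = 90): continuation = e^(−0.1)·[0.4103·0.0000 + 0.5897·17.0000] = 9.0703; exercise value = 8.0000 ≤ continuation, so V_d = 9.0703
Node 0 (S = 100): continuation = e^(−0.1)·[0.4103·0.0000 + 0.5897·9.0703] = 4.8394; exercise value = 0.0000 ≤ continuation, so V_0 = 4.8394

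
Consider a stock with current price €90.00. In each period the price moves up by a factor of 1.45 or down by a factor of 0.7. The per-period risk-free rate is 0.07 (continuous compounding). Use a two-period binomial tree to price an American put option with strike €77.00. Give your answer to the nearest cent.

€7.25

Risk-neutral probability p = (e^0.07 − 0.7)/(1.45 − 0.7) = 0.3725/0.7500 = 0.4967
Terminal stock prices: S_uu = 189.2, S_ud = 91.35, S_dd = 44.1
Terminal payoffs (K − S): max(-112.2, 0) = 0, max(-14.35, 0) = 0, max(32.9, 0) = 32.9
Node u (S = 130.5): continuation = e^(−0.07)·[0.4967·0.0000 + 0.5033·0.0000] = 0.0000; exercise value = 0.0000 ≤ continuation, so V_u = 0.0000
Node d (S = 63): continuation = e^(−0.07)·[0.4967·0.0000 + 0.5033·32.9000] = 15.4398; exercise value = 14.0000 ≤ continuation, so V_d = 15.4398
Node 0 (S = 90): continuation = e^(−0.07)·[0.4967·0.0000 + 0.5033·15.4398] = 7.2458; exercise value = 0.0000 ≤ continuation, so V_0 = 7.2458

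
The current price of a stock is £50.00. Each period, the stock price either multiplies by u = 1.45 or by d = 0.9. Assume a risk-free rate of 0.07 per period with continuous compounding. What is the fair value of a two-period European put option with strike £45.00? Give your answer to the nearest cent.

£1.84

Risk-neutral probability p = (e^0.07 − 0.9)/(1.45 − 0.9) = 0.1725/0.5500 = 0.3137
Terminal stock prices: S_uu = 105.1, S_ud = 65.25, S_dd = 40.5
Terminal payoffs (K − S): max(-60.12, 0) = 0, max(-20.25, 0) = 0, max(4.5, 0) = 4.5
Node u (S = 72.5): V_u = e^(−0.07)·[0.3137·0.0000 + 0.6863·0.0000] = 0.0000
Node d (S = 45): V_d = e^(−0.07)·[0.3137·0.0000 + 0.6863·4.5000] = 2.8798
Node 0 (S = 50): V_0 = e^(−0.07)·[0.3137·0.0000 + 0.6863·2.8798] = 1.8429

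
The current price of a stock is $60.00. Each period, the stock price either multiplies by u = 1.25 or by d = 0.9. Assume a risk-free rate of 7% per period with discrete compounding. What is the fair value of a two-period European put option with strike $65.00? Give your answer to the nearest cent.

Risk-neutral probability p = (1 + 0.07 − 0.9)/(1.25 − 0.9) = 0.1700/0.3500 = 0.4857
Terminal stock prices: S_uu = 93.75, S_ud = 67.5, S_dd = 48.6
Terminal payoffs (K − S): max(-28.75, 0) = 0, max(-2.5, 0) = 0, max(16.4, 0) = 16.4
Node u (S = 75): V_u = 1/1.07·[0.4857·0.0000 + 0.5143·0.0000] = 0.0000
Node d (S = 54): V_d = 1/1.07·[0.4857·0.0000 + 0.5143·16.4000] = 7.8825
Node 0 (S = 60): V_0 = 1/1.07·[0.4857·0.0000 + 0.5143·7.8825] = 3.7887

$3.79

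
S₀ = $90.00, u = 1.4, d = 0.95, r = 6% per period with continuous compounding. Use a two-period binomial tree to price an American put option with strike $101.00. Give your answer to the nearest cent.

$11.00

Risk-neutral probability p = (e^0.06 − 0.95)/(1.4 − 0.95) = 0.1118/0.4500 = 0.2485
Terminal stock prices: S_uu = 176.4, S_ud = 119.7, S_dd = 81.22
Terminal payoffs (K − S): max(-75.4, 0) = 0, max(-18.7, 0) = 0, max(19.78, 0) = 19.78
Node u (S = 126): continuation = e^(−0.06)·[0.2485·0.0000 + 0.7515·0.0000] = 0.0000; exercise value = 0.0000 ≤ continuation, so V_u = 0.0000
Node d (S = 85.5): continuation = e^(−0.06)·[0.2485·0.0000 + 0.7515·19.7750] = 13.9950; exercise value = 15.5000 > continuation, so V_d = 15.5000 (exercise)
Node 0 (S = 90): continuation = e^(−0.06)·[0.2485·0.0000 + 0.7515·15.5000] = 10.9695; exercise value = 11.0000 > continuation, so V_0 = 11.0000 (exercise)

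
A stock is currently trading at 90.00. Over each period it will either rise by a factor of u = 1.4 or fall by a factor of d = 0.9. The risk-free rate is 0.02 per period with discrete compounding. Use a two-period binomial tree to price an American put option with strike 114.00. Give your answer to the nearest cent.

24.69

Risk-neutral probability p = (1 + 0.02 − 0.9)/(1.4 − 0.9) = 0.1200/0.5000 = 0.2400
Terminal stock prices: S_uu = 176.4, S_ud = 113.4, S_dd = 72.9
Terminal payoffs (K − S): max(-62.4, 0) = 0, max(0.6, 0) = 0.6, max(41.1, 0) = 41.1
Node u (S = 126): continuation = 1/1.02·[0.2400·0.0000 + 0.7600·0.6000] = 0.4471; exercise value = 0.0000 ≤ continuation, so V_u = 0.4471
Node d (S = 81): continuation = 1/1.02·[0.2400·0.6000 + 0.7600·41.1000] = 30.7647; exercise value = 33.0000 > continuation, so V_d = 33.0000 (exercise)
Node 0 (S = 90): continuation = 1/1.02·[0.2400·0.4471 + 0.7600·33.0000] = 24.6934; exercise value = 24.0000 ≤ continuation, so V_0 = 24.6934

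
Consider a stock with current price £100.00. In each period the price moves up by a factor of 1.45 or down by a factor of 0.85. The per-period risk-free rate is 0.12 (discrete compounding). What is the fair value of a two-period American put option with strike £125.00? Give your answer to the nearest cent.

£25.00

Risk-neutral probability p = (1 + 0.12 − 0.85)/(1.45 − 0.85) = 0.2700/0.6000 = 0.4500
Terminal stock prices: S_uu = 210.2, S_ud = 123.2, S_dd = 72.25
Terminal payoffs (K − S): max(-85.25, 0) = 0, max(1.75, 0) = 1.75, max(52.75, 0) = 52.75
Node u (S = 145): continuation = 1/1.12·[0.4500·0.0000 + 0.5500·1.7500] = 0.8594; exercise value = 0.0000 ≤ continuation, so V_u = 0.8594
Node d (S = 85): continuation = 1/1.12·[0.4500·1.7500 + 0.5500·52.7500] = 26.6071; exercise value = 40.0000 > continuation, so V_d = 40.0000 (exercise)
Node 0 (S = 100): continuation = 1/1.12·[0.4500·0.8594 + 0.5500·40.0000] = 19.9881; exercise value = 25.0000 > continuation, so V_0 = 25.0000 (exercise)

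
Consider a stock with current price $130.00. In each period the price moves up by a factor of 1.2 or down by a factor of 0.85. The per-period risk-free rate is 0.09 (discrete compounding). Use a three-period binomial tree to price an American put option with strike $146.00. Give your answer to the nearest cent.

$16.00

Risk-neutral probability p = (1 + 0.09 − 0.85)/(1.2 − 0.85) = 0.2400/0.3500 = 0.6857
Terminal stock prices: S_uuu = 224.6, S_uud = 159.1, S_udd = 112.7, S_ddd = 79.84
Terminal payoffs (K − S): max(-78.64, 0) = 0, max(-13.12, 0) = 0, max(33.29, 0) = 33.29, max(66.16, 0) = 66.16
Node uu (S = 187.2): continuation = 1/1.09·[0.6857·0.0000 + 0.3143·0.0000] = 0.0000; exercise value = 0.0000 ≤ continuation, so V_uu = 0.0000
Node ud (S = 132.6): continuation = 1/1.09·[0.6857·0.0000 + 0.3143·33.2900] = 9.5987; exercise value = 13.4000 > continuation, so V_ud = 13.4000 (exercise)
Node dd (S = 93.92): continuation = 1/1.09·[0.6857·33.2900 + 0.3143·66.1638] = 40.0200; exercise value = 52.0750 > continuation, so V_dd = 52.0750 (exercise)
Node u (S = 156): continuation = 1/1.09·[0.6857·0.0000 + 0.3143·13.4000] = 3.8637; exercise value = 0.0000 ≤ continuation, so V_u = 3.8637
Node d (S = 110.5): continuation = 1/1.09·[0.6857·13.4000 + 0.3143·52.0750] = 23.4450; exercise value = 35.5000 > continuation, so V_d = 35.5000 (exercise)
Node 0 (S = 130): continuation = 1/1.09·[0.6857·3.8637 + 0.3143·35.5000] = 12.6665; exercise value = 16.0000 > continuation, so V_0 = 16.0000 (exercise)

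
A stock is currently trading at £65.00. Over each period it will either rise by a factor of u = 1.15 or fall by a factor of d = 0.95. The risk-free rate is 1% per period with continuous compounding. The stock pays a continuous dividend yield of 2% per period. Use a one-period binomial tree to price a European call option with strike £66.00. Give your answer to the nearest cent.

Per-period risk-free factor R = e^0.01 = 1.0101; dividend-adjusted growth = e^(0.01−0.02) = 0.9900.
Risk-neutral probability p = (0.9900 − 0.95)/(1.15 − 0.95) = 0.0400/0.2000 = 0.2002
Terminal stock prices: S_u = 74.75, S_d = 61.75
Terminal payoffs (S − K): max(8.75, 0) = 8.75, max(-4.25, 0) = 0
Node 0 (S = 65): V_0 = e^(−0.01)·[0.2002·8.7500 + 0.7998·0.0000] = 1.7347

£1.73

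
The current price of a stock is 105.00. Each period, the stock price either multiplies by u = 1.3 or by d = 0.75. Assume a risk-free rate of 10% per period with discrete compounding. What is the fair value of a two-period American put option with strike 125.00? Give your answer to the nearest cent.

Risk-neutral probability p = (1 + 0.1 − 0.75)/(1.3 − 0.75) = 0.3500/0.5500 = 0.6364
Terminal stock prices: S_uu = 177.5, S_ud = 102.4, S_dd = 59.06
Terminal payoffs (K − S): max(-52.45, 0) = 0, max(22.62, 0) = 22.62, max(65.94, 0) = 65.94
Node u (S = 136.5): continuation = 1/1.1·[0.6364·0.0000 + 0.3636·22.6250] = 7.4793; exercise value = 0.0000 ≤ continuation, so V_u = 7.4793
Node d (S = 78.75): continuation = 1/1.1·[0.6364·22.6250 + 0.3636·65.9375] = 34.8864; exercise value = 46.2500 > continuation, so V_d = 46.2500 (exercise)
Node 0 (S = 105): continuation = 1/1.1·[0.6364·7.4793 + 0.3636·46.2500] = 19.6161; exercise value = 20.0000 > continuation, so V_0 = 20.0000 (exercise)

20.00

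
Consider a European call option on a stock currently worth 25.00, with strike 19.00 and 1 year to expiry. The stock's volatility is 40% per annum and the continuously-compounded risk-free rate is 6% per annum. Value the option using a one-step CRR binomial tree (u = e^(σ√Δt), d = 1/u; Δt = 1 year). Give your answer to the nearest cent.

CRR parameters: u = e^(σ√Δt) = e^(0.4·√1) = 1.4918, d = 1/u = 0.6703
Per-period rate: rΔt = 0.06·1 = 0.06, so R = e^0.06 = 1.0618
Risk-neutral probability p = (e^0.06 − 0.6703)/(1.4918 − 0.6703) = 0.3915/0.8215 = 0.4766
Terminal stock prices: S_u = 37.3, S_d = 16.76
Terminal payoffs (S − K): max(18.3, 0) = 18.3, max(-2.242, 0) = 0
Node 0 (S = 25): V_0 = e^(−0.06)·[0.4766·18.2956 + 0.5234·0.0000] = 8.2116

8.21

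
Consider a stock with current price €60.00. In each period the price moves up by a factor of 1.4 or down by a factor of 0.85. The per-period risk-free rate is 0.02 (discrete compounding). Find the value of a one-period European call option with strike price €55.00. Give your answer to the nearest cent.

€8.79

Risk-neutral probability p = (1 + 0.02 − 0.85)/(1.4 − 0.85) = 0.1700/0.5500 = 0.3091
Terminal stock prices: S_u = 84, S_d = 51
Terminal payoffs (S − K): max(29, 0) = 29, max(-4, 0) = 0
Node 0 (S = 60): V_0 = 1/1.02·[0.3091·29.0000 + 0.6909·0.0000] = 8.7879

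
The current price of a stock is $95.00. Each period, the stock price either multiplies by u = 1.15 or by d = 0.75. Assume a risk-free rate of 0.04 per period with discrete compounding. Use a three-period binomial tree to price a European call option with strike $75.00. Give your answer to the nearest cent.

$30.95

Risk-neutral probability p = (1 + 0.04 − 0.75)/(1.15 − 0.75) = 0.2900/0.4000 = 0.7250
Terminal stock prices: S_uuu = 144.5, S_uud = 94.23, S_udd = 61.45, S_ddd = 40.08
Terminal payoffs (S − K): max(69.48, 0) = 69.48, max(19.23, 0) = 19.23, max(-13.55, 0) = 0, max(-34.92, 0) = 0
Node uu (S = 125.6): V_uu = 1/1.04·[0.7250·69.4831 + 0.2750·19.2281] = 53.5221
Node ud (S = 81.94): V_ud = 1/1.04·[0.7250·19.2281 + 0.2750·0.0000] = 13.4042
Node dd (S = 53.44): V_dd = 1/1.04·[0.7250·0.0000 + 0.2750·0.0000] = 0.0000
Node u (S = 109.2): V_u = 1/1.04·[0.7250·53.5221 + 0.2750·13.4042] = 40.8555
Node d (S = 71.25): V_d = 1/1.04·[0.7250·13.4042 + 0.2750·0.0000] = 9.3443
Node 0 (S = 95): V_0 = 1/1.04·[0.7250·40.8555 + 0.2750·9.3443] = 30.9518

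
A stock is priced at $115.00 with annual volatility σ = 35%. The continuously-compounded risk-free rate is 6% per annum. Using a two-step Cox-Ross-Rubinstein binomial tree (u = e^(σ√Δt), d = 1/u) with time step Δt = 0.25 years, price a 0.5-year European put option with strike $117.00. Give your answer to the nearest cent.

CRR parameters: u = e^(σ√Δt) = e^(0.35·√0.25) = 1.1912, d = 1/u = 0.8395
Per-period rate: rΔt = 0.06·0.25 = 0.015, so R = e^0.015 = 1.0151
Risk-neutral probability p = (e^0.015 − 0.8395)/(1.1912 − 0.8395) = 0.1757/0.3518 = 0.4993
Terminal stock prices: S_uu = 163.2, S_ud = 115, S_dd = 81.04
Terminal payoffs (K − S): max(-46.19, 0) = 0, max(2, 0) = 2, max(35.96, 0) = 35.96
Node u (S = 137): V_u = e^(−0.015)·[0.4993·0.0000 + 0.5007·2.0000] = 0.9864
Node d (S = 96.54): V_d = e^(−0.015)·[0.4993·2.0000 + 0.5007·35.9609] = 18.7205
Node 0 (S = 115): V_0 = e^(−0.015)·[0.4993·0.9864 + 0.5007·18.7205] = 9.7186

$9.72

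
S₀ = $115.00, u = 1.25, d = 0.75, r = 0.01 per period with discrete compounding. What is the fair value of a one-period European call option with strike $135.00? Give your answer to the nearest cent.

Risk-neutral probability p = (1 + 0.01 − 0.75)/(1.25 − 0.75) = 0.2600/0.5000 = 0.5200
Terminal stock prices: S_u = 143.8, S_d = 86.25
Terminal payoffs (S − K): max(8.75, 0) = 8.75, max(-48.75, 0) = 0
Node 0 (S = 115): V_0 = 1/1.01·[0.5200·8.7500 + 0.4800·0.0000] = 4.5050

$4.50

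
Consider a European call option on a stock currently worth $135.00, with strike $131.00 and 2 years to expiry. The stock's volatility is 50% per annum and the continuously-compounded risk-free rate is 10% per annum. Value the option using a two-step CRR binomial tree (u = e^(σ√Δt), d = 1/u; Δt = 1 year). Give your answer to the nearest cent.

CRR parameters: u = e^(σ√Δt) = e^(0.5·√1) = 1.6487, d = 1/u = 0.6065
Per-period rate: rΔt = 0.1·1 = 0.1, so R = e^0.1 = 1.1052
Risk-neutral probability p = (e^0.1 − 0.6065)/(1.6487 − 0.6065) = 0.4986/1.0422 = 0.4785
Terminal stock prices: S_uu = 367, S_ud = 135, S_dd = 49.66
Terminal payoffs (S − K): max(236, 0) = 236, max(4, 0) = 4, max(-81.34, 0) = 0
Node u (S = 222.6): V_u = e^(−0.1)·[0.4785·235.9680 + 0.5215·4.0000] = 104.0437
Node d (S = 81.88): V_d = e^(−0.1)·[0.4785·4.0000 + 0.5215·0.0000] = 1.7317
Node 0 (S = 135): V_0 = e^(−0.1)·[0.4785·104.0437 + 0.5215·1.7317] = 45.8601

$45.86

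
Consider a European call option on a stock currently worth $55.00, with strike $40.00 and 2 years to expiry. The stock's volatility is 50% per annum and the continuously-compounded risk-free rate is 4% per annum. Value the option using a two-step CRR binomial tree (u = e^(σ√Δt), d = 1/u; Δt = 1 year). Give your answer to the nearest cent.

CRR parameters: u = e^(σ√Δt) = e^(0.5·√1) = 1.6487, d = 1/u = 0.6065
Per-period rate: rΔt = 0.04·1 = 0.04, so R = e^0.04 = 1.0408
Risk-neutral probability p = (e^0.04 − 0.6065)/(1.6487 − 0.6065) = 0.4343/1.0422 = 0.4167
Terminal stock prices: S_uu = 149.5, S_ud = 55, S_dd = 20.23
Terminal payoffs (S − K): max(109.5, 0) = 109.5, max(15, 0) = 15, max(-19.77, 0) = 0
Node u (S = 90.68): V_u = e^(−0.04)·[0.4167·109.5055 + 0.5833·15.0000] = 52.2481
Node d (S = 33.36): V_d = e^(−0.04)·[0.4167·15.0000 + 0.5833·0.0000] = 6.0054
Node 0 (S = 55): V_0 = e^(−0.04)·[0.4167·52.2481 + 0.5833·6.0054] = 24.2837

$24.28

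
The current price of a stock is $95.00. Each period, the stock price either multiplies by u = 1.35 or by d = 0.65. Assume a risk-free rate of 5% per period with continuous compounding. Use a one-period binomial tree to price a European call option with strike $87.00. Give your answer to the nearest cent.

$22.49

Risk-neutral probability p = (e^0.05 − 0.65)/(1.35 − 0.65) = 0.4013/0.7000 = 0.5732
Terminal stock prices: S_u = 128.2, S_d = 61.75
Terminal payoffs (S − K): max(41.25, 0) = 41.25, max(-25.25, 0) = 0
Node 0 (S = 95): V_0 = e^(−0.05)·[0.5732·41.2500 + 0.4268·0.0000] = 22.4931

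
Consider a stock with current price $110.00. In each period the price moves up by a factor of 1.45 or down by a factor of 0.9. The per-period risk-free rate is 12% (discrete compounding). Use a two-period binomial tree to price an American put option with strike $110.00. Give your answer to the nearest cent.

$6.00

Risk-neutral probability p = (1 + 0.12 − 0.9)/(1.45 − 0.9) = 0.2200/0.5500 = 0.4000
Terminal stock prices: S_uu = 231.3, S_ud = 143.6, S_dd = 89.1
Terminal payoffs (K − S): max(-121.3, 0) = 0, max(-33.55, 0) = 0, max(20.9, 0) = 20.9
Node u (S = 159.5): continuation = 1/1.12·[0.4000·0.0000 + 0.6000·0.0000] = 0.0000; exercise value = 0.0000 ≤ continuation, so V_u = 0.0000
Node d (S = 99): continuation = 1/1.12·[0.4000·0.0000 + 0.6000·20.9000] = 11.1964; exercise value = 11.0000 ≤ continuation, so V_d = 11.1964
Node 0 (S = 110): continuation = 1/1.12·[0.4000·0.0000 + 0.6000·11.1964] = 5.9981; exercise value = 0.0000 ≤ continuation, so V_0 = 5.9981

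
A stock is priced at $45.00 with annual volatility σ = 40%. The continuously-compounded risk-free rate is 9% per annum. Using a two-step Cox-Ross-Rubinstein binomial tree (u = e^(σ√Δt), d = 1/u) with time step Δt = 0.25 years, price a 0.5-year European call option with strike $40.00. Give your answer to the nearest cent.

CRR parameters: u = e^(σ√Δt) = e^(0.4·√0.25) = 1.2214, d = 1/u = 0.8187
Per-period rate: rΔt = 0.09·0.25 = 0.0225, so R = e^0.0225 = 1.0228
Risk-neutral probability p = (e^0.0225 − 0.8187)/(1.2214 − 0.8187) = 0.2040/0.4027 = 0.5067
Terminal stock prices: S_uu = 67.13, S_ud = 45, S_dd = 30.16
Terminal payoffs (S − K): max(27.13, 0) = 27.13, max(5, 0) = 5, max(-9.836, 0) = 0
Node u (S = 54.96): V_u = e^(−0.0225)·[0.5067·27.1321 + 0.4933·5.0000] = 15.8531
Node d (S = 36.84): V_d = e^(−0.0225)·[0.5067·5.0000 + 0.4933·0.0000] = 2.4770
Node 0 (S = 45): V_0 = e^(−0.0225)·[0.5067·15.8531 + 0.4933·2.4770] = 9.0484

$9.05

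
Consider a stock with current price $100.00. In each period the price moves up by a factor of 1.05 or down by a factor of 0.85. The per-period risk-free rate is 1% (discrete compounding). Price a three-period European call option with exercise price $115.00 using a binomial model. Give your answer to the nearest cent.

Risk-neutral probability p = (1 + 0.01 − 0.85)/(1.05 − 0.85) = 0.1600/0.2000 = 0.8000
Terminal stock prices: S_uuu = 115.8, S_uud = 93.71, S_udd = 75.86, S_ddd = 61.41
Terminal payoffs (S − K): max(0.7625, 0) = 0.7625, max(-21.29, 0) = 0, max(-39.14, 0) = 0, max(-53.59, 0) = 0
Node uu (S = 110.2): V_uu = 1/1.01·[0.8000·0.7625 + 0.2000·0.0000] = 0.6040
Node ud (S = 89.25): V_ud = 1/1.01·[0.8000·0.0000 + 0.2000·0.0000] = 0.0000
Node dd (S = 72.25): V_dd = 1/1.01·[0.8000·0.0000 + 0.2000·0.0000] = 0.0000
Node u (S = 105): V_u = 1/1.01·[0.8000·0.6040 + 0.2000·0.0000] = 0.4784
Node d (S = 85): V_d = 1/1.01·[0.8000·0.0000 + 0.2000·0.0000] = 0.0000
Node 0 (S = 100): V_0 = 1/1.01·[0.8000·0.4784 + 0.2000·0.0000] = 0.3789

$0.38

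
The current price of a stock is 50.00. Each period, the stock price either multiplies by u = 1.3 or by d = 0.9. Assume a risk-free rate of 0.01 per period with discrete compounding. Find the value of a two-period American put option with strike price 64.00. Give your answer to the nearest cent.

14.71

Risk-neutral probability p = (1 + 0.01 − 0.9)/(1.3 − 0.9) = 0.1100/0.4000 = 0.2750
Terminal stock prices: S_uu = 84.5, S_ud = 58.5, S_dd = 40.5
Terminal payoffs (K − S): max(-20.5, 0) = 0, max(5.5, 0) = 5.5, max(23.5, 0) = 23.5
Node u (S = 65): continuation = 1/1.01·[0.2750·0.0000 + 0.7250·5.5000] = 3.9480; exercise value = 0.0000 ≤ continuation, so V_u = 3.9480
Node d (S = 45): continuation = 1/1.01·[0.2750·5.5000 + 0.7250·23.5000] = 18.3663; exercise value = 19.0000 > continuation, so V_d = 19.0000 (exercise)
Node 0 (S = 50): continuation = 1/1.01·[0.2750·3.9480 + 0.7250·19.0000] = 14.7136; exercise value = 14.0000 ≤ continuation, so V_0 = 14.7136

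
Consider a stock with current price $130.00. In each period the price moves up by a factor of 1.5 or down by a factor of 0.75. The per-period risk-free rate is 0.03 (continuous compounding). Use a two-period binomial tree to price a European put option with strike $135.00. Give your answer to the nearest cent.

$22.84

Risk-neutral probability p = (e^0.03 − 0.75)/(1.5 − 0.75) = 0.2805/0.7500 = 0.3739
Terminal stock prices: S_uu = 292.5, S_ud = 146.2, S_dd = 73.12
Terminal payoffs (K − S): max(-157.5, 0) = 0, max(-11.25, 0) = 0, max(61.88, 0) = 61.88
Node u (S = 195): V_u = e^(−0.03)·[0.3739·0.0000 + 0.6261·0.0000] = 0.0000
Node d (S = 97.5): V_d = e^(−0.03)·[0.3739·0.0000 + 0.6261·61.8750] = 37.5926
Node 0 (S = 130): V_0 = e^(−0.03)·[0.3739·0.0000 + 0.6261·37.5926] = 22.8397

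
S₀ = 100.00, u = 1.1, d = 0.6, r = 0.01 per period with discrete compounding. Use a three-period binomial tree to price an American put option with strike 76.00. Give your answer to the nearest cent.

Risk-neutral probability p = (1 + 0.01 − 0.6)/(1.1 − 0.6) = 0.4100/0.5000 = 0.8200
Terminal stock prices: S_uuu = 133.1, S_uud = 72.6, S_udd = 39.6, S_ddd = 21.6
Terminal payoffs (K − S): max(-57.1, 0) = 0, max(3.4, 0) = 3.4, max(36.4, 0) = 36.4, max(54.4, 0) = 54.4
Node uu (S = 121): continuation = 1/1.01·[0.8200·0.0000 + 0.1800·3.4000] = 0.6059; exercise value = 0.0000 ≤ continuation, so V_uu = 0.6059
Node ud (S = 66): continuation = 1/1.01·[0.8200·3.4000 + 0.1800·36.4000] = 9.2475; exercise value = 10.0000 > continuation, so V_ud = 10.0000 (exercise)
Node dd (S = 36): continuation = 1/1.01·[0.8200·36.4000 + 0.1800·54.4000] = 39.2475; exercise value = 40.0000 > continuation, so V_dd = 40.0000 (exercise)
Node u (S = 110): continuation = 1/1.01·[0.8200·0.6059 + 0.1800·10.0000] = 2.2741; exercise value = 0.0000 ≤ continuation, so V_u = 2.2741
Node d (S = 60): continuation = 1/1.01·[0.8200·10.0000 + 0.1800·40.0000] = 15.2475; exercise value = 16.0000 > continuation, so V_d = 16.0000 (exercise)
Node 0 (S = 100): continuation = 1/1.01·[0.8200·2.2741 + 0.1800·16.0000] = 4.6978; exercise value = 0.0000 ≤ continuation, so V_0 = 4.6978

4.70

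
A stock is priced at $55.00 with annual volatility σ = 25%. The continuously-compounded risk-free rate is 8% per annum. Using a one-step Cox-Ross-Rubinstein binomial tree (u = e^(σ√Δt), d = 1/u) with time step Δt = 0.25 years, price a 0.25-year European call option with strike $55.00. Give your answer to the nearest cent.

CRR parameters: u = e^(σ√Δt) = e^(0.25·√0.25) = 1.1331, d = 1/u = 0.8825
Per-period rate: rΔt = 0.08·0.25 = 0.02, so R = e^0.02 = 1.0202
Risk-neutral probability p = (e^0.02 − 0.8825)/(1.1331 − 0.8825) = 0.1377/0.2507 = 0.5494
Terminal stock prices: S_u = 62.32, S_d = 48.54
Terminal payoffs (S − K): max(7.323, 0) = 7.323, max(-6.463, 0) = 0
Node 0 (S = 55): V_0 = e^(−0.02)·[0.5494·7.3232 + 0.4506·0.0000] = 3.9436

$3.94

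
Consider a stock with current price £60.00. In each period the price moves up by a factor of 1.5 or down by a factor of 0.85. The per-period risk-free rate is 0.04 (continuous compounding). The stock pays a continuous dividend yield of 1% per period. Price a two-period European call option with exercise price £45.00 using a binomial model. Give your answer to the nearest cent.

Per-period risk-free factor R = e^0.04 = 1.0408; dividend-adjusted growth = e^(0.04−0.01) = 1.0305.
Risk-neutral probability p = (1.0305 − 0.85)/(1.5 − 0.85) = 0.1805/0.6500 = 0.2776
Terminal stock prices: S_uu = 135, S_ud = 76.5, S_dd = 43.35
Terminal payoffs (S − K): max(90, 0) = 90, max(31.5, 0) = 31.5, max(-1.65, 0) = 0
Node u (S = 90): V_u = e^(−0.04)·[0.2776·90.0000 + 0.7224·31.5000] = 45.8690
Node d (S = 51): V_d = e^(−0.04)·[0.2776·31.5000 + 0.7224·0.0000] = 8.4022
Node 0 (S = 60): V_0 = e^(−0.04)·[0.2776·45.8690 + 0.7224·8.4022] = 18.0665

£18.07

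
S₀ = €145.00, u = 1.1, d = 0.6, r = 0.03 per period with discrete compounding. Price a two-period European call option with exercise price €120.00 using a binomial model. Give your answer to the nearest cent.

€38.66

Risk-neutral probability p = (1 + 0.03 − 0.6)/(1.1 − 0.6) = 0.4300/0.5000 = 0.8600
Terminal stock prices: S_uu = 175.5, S_ud = 95.7, S_dd = 52.2
Terminal payoffs (S − K): max(55.45, 0) = 55.45, max(-24.3, 0) = 0, max(-67.8, 0) = 0
Node u (S = 159.5): V_u = 1/1.03·[0.8600·55.4500 + 0.1400·0.0000] = 46.2981
Node d (S = 87): V_d = 1/1.03·[0.8600·0.0000 + 0.1400·0.0000] = 0.0000
Node 0 (S = 145): V_0 = 1/1.03·[0.8600·46.2981 + 0.1400·0.0000] = 38.6566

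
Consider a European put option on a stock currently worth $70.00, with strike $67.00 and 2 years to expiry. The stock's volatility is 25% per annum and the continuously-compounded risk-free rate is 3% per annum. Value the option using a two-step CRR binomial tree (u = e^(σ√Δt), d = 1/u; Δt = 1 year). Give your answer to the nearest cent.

CRR parameters: u = e^(σ√Δt) = e^(0.25·√1) = 1.2840, d = 1/u = 0.7788
Per-period rate: rΔt = 0.03·1 = 0.03, so R = e^0.03 = 1.0305
Risk-neutral probability p = (e^0.03 − 0.7788)/(1.2840 − 0.7788) = 0.2517/0.5052 = 0.4981
Terminal stock prices: S_uu = 115.4, S_ud = 70, S_dd = 42.46
Terminal payoffs (K − S): max(-48.41, 0) = 0, max(-3, 0) = 0, max(24.54, 0) = 24.54
Node u (S = 89.88): V_u = e^(−0.03)·[0.4981·0.0000 + 0.5019·0.0000] = 0.0000
Node d (S = 54.52): V_d = e^(−0.03)·[0.4981·0.0000 + 0.5019·24.5429] = 11.9539
Node 0 (S = 70): V_0 = e^(−0.03)·[0.4981·0.0000 + 0.5019·11.9539] = 5.8223

$5.82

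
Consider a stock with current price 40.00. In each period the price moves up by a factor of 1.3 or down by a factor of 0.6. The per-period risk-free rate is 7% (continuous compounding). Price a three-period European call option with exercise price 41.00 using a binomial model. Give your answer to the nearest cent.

Risk-neutral probability p = (e^0.07 − 0.6)/(1.3 − 0.6) = 0.4725/0.7000 = 0.6750
Terminal stock prices: S_uuu = 87.88, S_uud = 40.56, S_udd = 18.72, S_ddd = 8.64
Terminal payoffs (S − K): max(46.88, 0) = 46.88, max(-0.44, 0) = 0, max(-22.28, 0) = 0, max(-32.36, 0) = 0
Node uu (S = 67.6): V_uu = e^(−0.07)·[0.6750·46.8800 + 0.3250·0.0000] = 29.5052
Node ud (S = 31.2): V_ud = e^(−0.07)·[0.6750·0.0000 + 0.3250·0.0000] = 0.0000
Node dd (S = 14.4): V_dd = e^(−0.07)·[0.6750·0.0000 + 0.3250·0.0000] = 0.0000
Node u (S = 52): V_u = e^(−0.07)·[0.6750·29.5052 + 0.3250·0.0000] = 18.5699
Node d (S = 24): V_d = e^(−0.07)·[0.6750·0.0000 + 0.3250·0.0000] = 0.0000
Node 0 (S = 40): V_0 = e^(−0.07)·[0.6750·18.5699 + 0.3250·0.0000] = 11.6874

11.69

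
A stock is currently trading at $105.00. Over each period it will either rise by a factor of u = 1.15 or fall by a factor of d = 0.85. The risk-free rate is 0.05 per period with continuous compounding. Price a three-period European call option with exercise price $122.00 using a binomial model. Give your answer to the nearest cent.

Risk-neutral probability p = (e^0.05 − 0.85)/(1.15 − 0.85) = 0.2013/0.3000 = 0.6709
Terminal stock prices: S_uuu = 159.7, S_uud = 118, S_udd = 87.24, S_ddd = 64.48
Terminal payoffs (S − K): max(37.69, 0) = 37.69, max(-3.967, 0) = 0, max(-34.76, 0) = 0, max(-57.52, 0) = 0
Node uu (S = 138.9): V_uu = e^(−0.05)·[0.6709·37.6919 + 0.3291·0.0000] = 24.0543
Node ud (S = 102.6): V_ud = e^(−0.05)·[0.6709·0.0000 + 0.3291·0.0000] = 0.0000
Node dd (S = 75.86): V_dd = e^(−0.05)·[0.6709·0.0000 + 0.3291·0.0000] = 0.0000
Node u (S = 120.7): V_u = e^(−0.05)·[0.6709·24.0543 + 0.3291·0.0000] = 15.3511
Node d (S = 89.25): V_d = e^(−0.05)·[0.6709·0.0000 + 0.3291·0.0000] = 0.0000
Node 0 (S = 105): V_0 = e^(−0.05)·[0.6709·15.3511 + 0.3291·0.0000] = 9.7968

$9.80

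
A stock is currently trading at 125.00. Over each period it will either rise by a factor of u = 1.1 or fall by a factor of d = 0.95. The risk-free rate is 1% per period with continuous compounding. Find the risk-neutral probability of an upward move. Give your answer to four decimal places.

Risk-neutral probability p = (e^0.01 − 0.95)/(1.1 − 0.95) = 0.0601/0.1500 = 0.4003

p = 0.4003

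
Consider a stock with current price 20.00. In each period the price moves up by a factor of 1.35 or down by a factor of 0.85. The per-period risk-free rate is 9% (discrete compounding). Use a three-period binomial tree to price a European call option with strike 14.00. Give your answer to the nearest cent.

Risk-neutral probability p = (1 + 0.09 − 0.85)/(1.35 − 0.85) = 0.2400/0.5000 = 0.4800
Terminal stock prices: S_uuu = 49.21, S_uud = 30.98, S_udd = 19.51, S_ddd = 12.28
Terminal payoffs (S − K): max(35.21, 0) = 35.21, max(16.98, 0) = 16.98, max(5.507, 0) = 5.507, max(-1.718, 0) = 0
Node uu (S = 36.45): V_uu = 1/1.09·[0.4800·35.2075 + 0.5200·16.9825] = 23.6060
Node ud (S = 22.95): V_ud = 1/1.09·[0.4800·16.9825 + 0.5200·5.5075] = 10.1060
Node dd (S = 14.45): V_dd = 1/1.09·[0.4800·5.5075 + 0.5200·0.0000] = 2.4253
Node u (S = 27): V_u = 1/1.09·[0.4800·23.6060 + 0.5200·10.1060] = 15.2165
Node d (S = 17): V_d = 1/1.09·[0.4800·10.1060 + 0.5200·2.4253] = 5.6074
Node 0 (S = 20): V_0 = 1/1.09·[0.4800·15.2165 + 0.5200·5.6074] = 9.3759

9.38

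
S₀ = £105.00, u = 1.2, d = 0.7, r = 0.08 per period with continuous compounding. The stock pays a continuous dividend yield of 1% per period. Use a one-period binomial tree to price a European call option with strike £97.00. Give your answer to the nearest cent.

£19.94

Per-period risk-free factor R = e^0.08 = 1.0833; dividend-adjusted growth = e^(0.08−0.01) = 1.0725.
Risk-neutral probability p = (1.0725 − 0.7)/(1.2 − 0.7) = 0.3725/0.5000 = 0.7450
Terminal stock prices: S_u = 126, S_d = 73.5
Terminal payoffs (S − K): max(29, 0) = 29, max(-23.5, 0) = 0
Node 0 (S = 105): V_0 = e^(−0.08)·[0.7450·29.0000 + 0.2550·0.0000] = 19.9444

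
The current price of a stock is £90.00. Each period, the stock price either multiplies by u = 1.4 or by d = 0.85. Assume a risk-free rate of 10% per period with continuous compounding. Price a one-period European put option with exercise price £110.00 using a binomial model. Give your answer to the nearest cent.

£16.25

Risk-neutral probability p = (e^0.1 − 0.85)/(1.4 − 0.85) = 0.2552/0.5500 = 0.4639
Terminal stock prices: S_u = 126, S_d = 76.5
Terminal payoffs (K − S): max(-16, 0) = 0, max(33.5, 0) = 33.5
Node 0 (S = 90): V_0 = e^(−0.1)·[0.4639·0.0000 + 0.5361·33.5000] = 16.2489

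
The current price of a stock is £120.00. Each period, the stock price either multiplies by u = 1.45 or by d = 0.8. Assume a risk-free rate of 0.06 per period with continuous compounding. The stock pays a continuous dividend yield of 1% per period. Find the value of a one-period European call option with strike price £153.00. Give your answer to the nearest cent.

Per-period risk-free factor R = e^0.06 = 1.0618; dividend-adjusted growth = e^(0.06−0.01) = 1.0513.
Risk-neutral probability p = (1.0513 − 0.8)/(1.45 − 0.8) = 0.2513/0.6500 = 0.3866
Terminal stock prices: S_u = 174, S_d = 96
Terminal payoffs (S − K): max(21, 0) = 21, max(-57, 0) = 0
Node 0 (S = 120): V_0 = e^(−0.06)·[0.3866·21.0000 + 0.6134·0.0000] = 7.6452

£7.65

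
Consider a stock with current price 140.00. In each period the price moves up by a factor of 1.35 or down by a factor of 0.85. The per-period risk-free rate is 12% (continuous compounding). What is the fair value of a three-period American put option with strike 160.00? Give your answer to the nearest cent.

Risk-neutral probability p = (e^0.12 − 0.85)/(1.35 − 0.85) = 0.2775/0.5000 = 0.5550
Terminal stock prices: S_uuu = 344.5, S_uud = 216.9, S_udd = 136.6, S_ddd = 85.98
Terminal payoffs (K − S): max(-184.5, 0) = 0, max(-56.88, 0) = 0, max(23.45, 0) = 23.45, max(74.02, 0) = 74.02
Node uu (S = 255.2): continuation = e^(−0.12)·[0.5550·0.0000 + 0.4450·0.0000] = 0.0000; exercise value = 0.0000 ≤ continuation, so V_uu = 0.0000
Node ud (S = 160.7): continuation = e^(−0.12)·[0.5550·0.0000 + 0.4450·23.4475] = 9.2544; exercise value = 0.0000 ≤ continuation, so V_ud = 9.2544
Node dd (S = 101.1): continuation = e^(−0.12)·[0.5550·23.4475 + 0.4450·74.0225] = 40.7573; exercise value = 58.8500 > continuation, so V_dd = 58.8500 (exercise)
Node u (S = 189): continuation = e^(−0.12)·[0.5550·0.0000 + 0.4450·9.2544] = 3.6526; exercise value = 0.0000 ≤ continuation, so V_u = 3.6526
Node d (S = 119): continuation = e^(−0.12)·[0.5550·9.2544 + 0.4450·58.8500] = 27.7826; exercise value = 41.0000 > continuation, so V_d = 41.0000 (exercise)
Node 0 (S = 140): continuation = e^(−0.12)·[0.5550·3.6526 + 0.4450·41.0000] = 17.9800; exercise value = 20.0000 > continuation, so V_0 = 20.0000 (exercise)

20.00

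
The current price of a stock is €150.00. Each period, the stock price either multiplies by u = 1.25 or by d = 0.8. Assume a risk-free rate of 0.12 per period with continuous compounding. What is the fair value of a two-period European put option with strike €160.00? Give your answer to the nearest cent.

€6.85

Risk-neutral probability p = (e^0.12 − 0.8)/(1.25 − 0.8) = 0.3275/0.4500 = 0.7278
Terminal stock prices: S_uu = 234.4, S_ud = 150, S_dd = 96
Terminal payoffs (K − S): max(-74.38, 0) = 0, max(10, 0) = 10, max(64, 0) = 64
Node u (S = 187.5): V_u = e^(−0.12)·[0.7278·0.0000 + 0.2722·10.0000] = 2.4145
Node d (S = 120): V_d = e^(−0.12)·[0.7278·10.0000 + 0.2722·64.0000] = 21.9073
Node 0 (S = 150): V_0 = e^(−0.12)·[0.7278·2.4145 + 0.2722·21.9073] = 6.8479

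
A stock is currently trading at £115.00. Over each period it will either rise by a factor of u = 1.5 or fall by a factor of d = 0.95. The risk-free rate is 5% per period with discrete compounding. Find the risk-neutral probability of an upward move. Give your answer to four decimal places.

Risk-neutral probability p = (1 + 0.05 − 0.95)/(1.5 − 0.95) = 0.1000/0.5500 = 0.1818

p = 0.1818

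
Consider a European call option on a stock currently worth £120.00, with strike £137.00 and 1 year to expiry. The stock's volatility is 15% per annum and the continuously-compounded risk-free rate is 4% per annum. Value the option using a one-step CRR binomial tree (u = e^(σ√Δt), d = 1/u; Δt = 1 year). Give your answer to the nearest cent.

CRR parameters: u = e^(σ√Δt) = e^(0.15·√1) = 1.1618, d = 1/u = 0.8607
Per-period rate: rΔt = 0.04·1 = 0.04, so R = e^0.04 = 1.0408
Risk-neutral probability p = (e^0.04 − 0.8607)/(1.1618 − 0.8607) = 0.1801/0.3011 = 0.5981
Terminal stock prices: S_u = 139.4, S_d = 103.3
Terminal payoffs (S − K): max(2.42, 0) = 2.42, max(-33.72, 0) = 0
Node 0 (S = 120): V_0 = e^(−0.04)·[0.5981·2.4201 + 0.4019·0.0000] = 1.3907

£1.39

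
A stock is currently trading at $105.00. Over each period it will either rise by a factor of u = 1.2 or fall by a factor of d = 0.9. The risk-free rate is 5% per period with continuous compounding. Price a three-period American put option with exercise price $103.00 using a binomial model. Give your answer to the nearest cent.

$4.19

Risk-neutral probability p = (e^0.05 − 0.9)/(1.2 − 0.9) = 0.1513/0.3000 = 0.5042
Terminal stock prices: S_uuu = 181.4, S_uud = 136.1, S_udd = 102.1, S_ddd = 76.55
Terminal payoffs (K − S): max(-78.44, 0) = 0, max(-33.08, 0) = 0, max(0.94, 0) = 0.94, max(26.45, 0) = 26.45
Node uu (S = 151.2): continuation = e^(−0.05)·[0.5042·0.0000 + 0.4958·0.0000] = 0.0000; exercise value = 0.0000 ≤ continuation, so V_uu = 0.0000
Node ud (S = 113.4): continuation = e^(−0.05)·[0.5042·0.0000 + 0.4958·0.9400] = 0.4433; exercise value = 0.0000 ≤ continuation, so V_ud = 0.4433
Node dd (S = 85.05): continuation = e^(−0.05)·[0.5042·0.9400 + 0.4958·26.4550] = 12.9266; exercise value = 17.9500 > continuation, so V_dd = 17.9500 (exercise)
Node u (S = 126): continuation = e^(−0.05)·[0.5042·0.0000 + 0.4958·0.4433] = 0.2090; exercise value = 0.0000 ≤ continuation, so V_u = 0.2090
Node d (S = 94.5): continuation = e^(−0.05)·[0.5042·0.4433 + 0.4958·17.9500] = 8.6776; exercise value = 8.5000 ≤ continuation, so V_d = 8.6776
Node 0 (S = 105): continuation = e^(−0.05)·[0.5042·0.2090 + 0.4958·8.6776] = 4.1925; exercise value = 0.0000 ≤ continuation, so V_0 = 4.1925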